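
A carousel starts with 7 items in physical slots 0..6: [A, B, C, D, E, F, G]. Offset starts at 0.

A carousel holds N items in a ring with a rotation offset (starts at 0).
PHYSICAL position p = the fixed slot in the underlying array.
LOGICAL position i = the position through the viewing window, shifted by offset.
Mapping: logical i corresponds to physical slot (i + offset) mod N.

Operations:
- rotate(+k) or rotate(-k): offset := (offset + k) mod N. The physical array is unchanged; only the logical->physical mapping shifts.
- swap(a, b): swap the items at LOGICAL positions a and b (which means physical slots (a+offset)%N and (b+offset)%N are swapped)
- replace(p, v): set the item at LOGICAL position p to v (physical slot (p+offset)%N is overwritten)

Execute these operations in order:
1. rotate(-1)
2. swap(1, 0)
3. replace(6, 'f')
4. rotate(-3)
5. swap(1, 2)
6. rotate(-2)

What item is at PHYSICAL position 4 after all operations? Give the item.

After op 1 (rotate(-1)): offset=6, physical=[A,B,C,D,E,F,G], logical=[G,A,B,C,D,E,F]
After op 2 (swap(1, 0)): offset=6, physical=[G,B,C,D,E,F,A], logical=[A,G,B,C,D,E,F]
After op 3 (replace(6, 'f')): offset=6, physical=[G,B,C,D,E,f,A], logical=[A,G,B,C,D,E,f]
After op 4 (rotate(-3)): offset=3, physical=[G,B,C,D,E,f,A], logical=[D,E,f,A,G,B,C]
After op 5 (swap(1, 2)): offset=3, physical=[G,B,C,D,f,E,A], logical=[D,f,E,A,G,B,C]
After op 6 (rotate(-2)): offset=1, physical=[G,B,C,D,f,E,A], logical=[B,C,D,f,E,A,G]

Answer: f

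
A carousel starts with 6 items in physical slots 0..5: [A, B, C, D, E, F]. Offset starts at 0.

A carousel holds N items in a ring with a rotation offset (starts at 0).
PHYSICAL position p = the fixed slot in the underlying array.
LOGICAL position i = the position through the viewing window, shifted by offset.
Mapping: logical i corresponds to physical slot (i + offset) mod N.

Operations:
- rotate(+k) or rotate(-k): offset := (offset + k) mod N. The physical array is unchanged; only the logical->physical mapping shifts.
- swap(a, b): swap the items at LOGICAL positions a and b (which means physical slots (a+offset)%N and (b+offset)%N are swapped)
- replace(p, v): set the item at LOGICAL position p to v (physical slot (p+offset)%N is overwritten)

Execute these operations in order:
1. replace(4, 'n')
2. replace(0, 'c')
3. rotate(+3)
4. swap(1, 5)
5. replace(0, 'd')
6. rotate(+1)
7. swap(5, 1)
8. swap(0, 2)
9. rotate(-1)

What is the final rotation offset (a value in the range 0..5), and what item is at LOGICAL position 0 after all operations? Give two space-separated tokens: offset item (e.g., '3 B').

After op 1 (replace(4, 'n')): offset=0, physical=[A,B,C,D,n,F], logical=[A,B,C,D,n,F]
After op 2 (replace(0, 'c')): offset=0, physical=[c,B,C,D,n,F], logical=[c,B,C,D,n,F]
After op 3 (rotate(+3)): offset=3, physical=[c,B,C,D,n,F], logical=[D,n,F,c,B,C]
After op 4 (swap(1, 5)): offset=3, physical=[c,B,n,D,C,F], logical=[D,C,F,c,B,n]
After op 5 (replace(0, 'd')): offset=3, physical=[c,B,n,d,C,F], logical=[d,C,F,c,B,n]
After op 6 (rotate(+1)): offset=4, physical=[c,B,n,d,C,F], logical=[C,F,c,B,n,d]
After op 7 (swap(5, 1)): offset=4, physical=[c,B,n,F,C,d], logical=[C,d,c,B,n,F]
After op 8 (swap(0, 2)): offset=4, physical=[C,B,n,F,c,d], logical=[c,d,C,B,n,F]
After op 9 (rotate(-1)): offset=3, physical=[C,B,n,F,c,d], logical=[F,c,d,C,B,n]

Answer: 3 F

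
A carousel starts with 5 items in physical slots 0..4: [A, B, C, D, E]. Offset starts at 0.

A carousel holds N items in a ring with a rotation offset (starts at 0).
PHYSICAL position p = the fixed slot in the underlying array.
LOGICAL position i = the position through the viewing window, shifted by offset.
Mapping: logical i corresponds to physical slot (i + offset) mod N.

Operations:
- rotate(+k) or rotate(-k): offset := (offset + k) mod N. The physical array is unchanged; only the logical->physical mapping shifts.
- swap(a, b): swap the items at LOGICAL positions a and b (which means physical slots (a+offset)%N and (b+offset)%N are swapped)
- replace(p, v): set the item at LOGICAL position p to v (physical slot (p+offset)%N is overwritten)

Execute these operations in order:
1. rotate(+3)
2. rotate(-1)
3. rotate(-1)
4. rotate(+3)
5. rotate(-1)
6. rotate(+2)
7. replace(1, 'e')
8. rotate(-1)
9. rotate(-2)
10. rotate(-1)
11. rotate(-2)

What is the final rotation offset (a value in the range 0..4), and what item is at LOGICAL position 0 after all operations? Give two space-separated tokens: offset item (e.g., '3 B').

Answer: 4 E

Derivation:
After op 1 (rotate(+3)): offset=3, physical=[A,B,C,D,E], logical=[D,E,A,B,C]
After op 2 (rotate(-1)): offset=2, physical=[A,B,C,D,E], logical=[C,D,E,A,B]
After op 3 (rotate(-1)): offset=1, physical=[A,B,C,D,E], logical=[B,C,D,E,A]
After op 4 (rotate(+3)): offset=4, physical=[A,B,C,D,E], logical=[E,A,B,C,D]
After op 5 (rotate(-1)): offset=3, physical=[A,B,C,D,E], logical=[D,E,A,B,C]
After op 6 (rotate(+2)): offset=0, physical=[A,B,C,D,E], logical=[A,B,C,D,E]
After op 7 (replace(1, 'e')): offset=0, physical=[A,e,C,D,E], logical=[A,e,C,D,E]
After op 8 (rotate(-1)): offset=4, physical=[A,e,C,D,E], logical=[E,A,e,C,D]
After op 9 (rotate(-2)): offset=2, physical=[A,e,C,D,E], logical=[C,D,E,A,e]
After op 10 (rotate(-1)): offset=1, physical=[A,e,C,D,E], logical=[e,C,D,E,A]
After op 11 (rotate(-2)): offset=4, physical=[A,e,C,D,E], logical=[E,A,e,C,D]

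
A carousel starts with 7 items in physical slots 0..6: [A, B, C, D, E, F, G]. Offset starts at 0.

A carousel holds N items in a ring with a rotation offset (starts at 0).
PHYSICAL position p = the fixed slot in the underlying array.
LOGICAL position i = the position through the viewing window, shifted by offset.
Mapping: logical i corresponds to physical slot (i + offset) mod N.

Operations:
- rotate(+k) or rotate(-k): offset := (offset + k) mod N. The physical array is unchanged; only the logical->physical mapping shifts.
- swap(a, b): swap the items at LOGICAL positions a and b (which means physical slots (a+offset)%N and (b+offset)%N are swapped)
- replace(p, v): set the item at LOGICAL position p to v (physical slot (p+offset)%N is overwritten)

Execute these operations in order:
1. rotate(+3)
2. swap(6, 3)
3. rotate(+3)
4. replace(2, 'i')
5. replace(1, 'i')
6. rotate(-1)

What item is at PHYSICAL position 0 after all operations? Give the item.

Answer: i

Derivation:
After op 1 (rotate(+3)): offset=3, physical=[A,B,C,D,E,F,G], logical=[D,E,F,G,A,B,C]
After op 2 (swap(6, 3)): offset=3, physical=[A,B,G,D,E,F,C], logical=[D,E,F,C,A,B,G]
After op 3 (rotate(+3)): offset=6, physical=[A,B,G,D,E,F,C], logical=[C,A,B,G,D,E,F]
After op 4 (replace(2, 'i')): offset=6, physical=[A,i,G,D,E,F,C], logical=[C,A,i,G,D,E,F]
After op 5 (replace(1, 'i')): offset=6, physical=[i,i,G,D,E,F,C], logical=[C,i,i,G,D,E,F]
After op 6 (rotate(-1)): offset=5, physical=[i,i,G,D,E,F,C], logical=[F,C,i,i,G,D,E]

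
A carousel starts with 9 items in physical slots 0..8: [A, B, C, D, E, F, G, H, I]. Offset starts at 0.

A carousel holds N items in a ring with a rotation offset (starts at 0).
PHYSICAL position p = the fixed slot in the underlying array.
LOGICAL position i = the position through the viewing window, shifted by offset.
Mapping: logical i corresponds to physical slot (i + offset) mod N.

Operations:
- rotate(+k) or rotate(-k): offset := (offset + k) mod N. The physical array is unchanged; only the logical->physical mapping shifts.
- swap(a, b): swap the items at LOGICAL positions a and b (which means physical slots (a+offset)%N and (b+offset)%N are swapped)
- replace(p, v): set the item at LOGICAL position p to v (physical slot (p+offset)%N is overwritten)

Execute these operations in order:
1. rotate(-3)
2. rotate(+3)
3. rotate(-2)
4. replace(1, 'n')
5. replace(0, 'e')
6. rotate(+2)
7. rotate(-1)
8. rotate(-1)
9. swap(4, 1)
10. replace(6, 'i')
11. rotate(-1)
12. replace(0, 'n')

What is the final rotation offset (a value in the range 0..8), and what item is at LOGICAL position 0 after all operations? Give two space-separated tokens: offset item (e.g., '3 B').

Answer: 6 n

Derivation:
After op 1 (rotate(-3)): offset=6, physical=[A,B,C,D,E,F,G,H,I], logical=[G,H,I,A,B,C,D,E,F]
After op 2 (rotate(+3)): offset=0, physical=[A,B,C,D,E,F,G,H,I], logical=[A,B,C,D,E,F,G,H,I]
After op 3 (rotate(-2)): offset=7, physical=[A,B,C,D,E,F,G,H,I], logical=[H,I,A,B,C,D,E,F,G]
After op 4 (replace(1, 'n')): offset=7, physical=[A,B,C,D,E,F,G,H,n], logical=[H,n,A,B,C,D,E,F,G]
After op 5 (replace(0, 'e')): offset=7, physical=[A,B,C,D,E,F,G,e,n], logical=[e,n,A,B,C,D,E,F,G]
After op 6 (rotate(+2)): offset=0, physical=[A,B,C,D,E,F,G,e,n], logical=[A,B,C,D,E,F,G,e,n]
After op 7 (rotate(-1)): offset=8, physical=[A,B,C,D,E,F,G,e,n], logical=[n,A,B,C,D,E,F,G,e]
After op 8 (rotate(-1)): offset=7, physical=[A,B,C,D,E,F,G,e,n], logical=[e,n,A,B,C,D,E,F,G]
After op 9 (swap(4, 1)): offset=7, physical=[A,B,n,D,E,F,G,e,C], logical=[e,C,A,B,n,D,E,F,G]
After op 10 (replace(6, 'i')): offset=7, physical=[A,B,n,D,i,F,G,e,C], logical=[e,C,A,B,n,D,i,F,G]
After op 11 (rotate(-1)): offset=6, physical=[A,B,n,D,i,F,G,e,C], logical=[G,e,C,A,B,n,D,i,F]
After op 12 (replace(0, 'n')): offset=6, physical=[A,B,n,D,i,F,n,e,C], logical=[n,e,C,A,B,n,D,i,F]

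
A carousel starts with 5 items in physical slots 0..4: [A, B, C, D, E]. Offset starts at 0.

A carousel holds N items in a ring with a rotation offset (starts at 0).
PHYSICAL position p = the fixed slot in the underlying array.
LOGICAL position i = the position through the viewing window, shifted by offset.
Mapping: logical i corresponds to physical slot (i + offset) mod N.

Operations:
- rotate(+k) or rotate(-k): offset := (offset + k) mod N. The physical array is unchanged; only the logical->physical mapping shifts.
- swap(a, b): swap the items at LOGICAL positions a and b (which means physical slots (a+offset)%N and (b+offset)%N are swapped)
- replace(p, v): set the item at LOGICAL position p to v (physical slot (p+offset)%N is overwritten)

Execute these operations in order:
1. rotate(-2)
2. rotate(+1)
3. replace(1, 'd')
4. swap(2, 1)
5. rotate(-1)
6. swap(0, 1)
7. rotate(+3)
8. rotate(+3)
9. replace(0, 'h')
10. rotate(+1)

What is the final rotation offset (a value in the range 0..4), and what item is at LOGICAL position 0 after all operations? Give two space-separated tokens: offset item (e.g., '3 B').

Answer: 0 B

Derivation:
After op 1 (rotate(-2)): offset=3, physical=[A,B,C,D,E], logical=[D,E,A,B,C]
After op 2 (rotate(+1)): offset=4, physical=[A,B,C,D,E], logical=[E,A,B,C,D]
After op 3 (replace(1, 'd')): offset=4, physical=[d,B,C,D,E], logical=[E,d,B,C,D]
After op 4 (swap(2, 1)): offset=4, physical=[B,d,C,D,E], logical=[E,B,d,C,D]
After op 5 (rotate(-1)): offset=3, physical=[B,d,C,D,E], logical=[D,E,B,d,C]
After op 6 (swap(0, 1)): offset=3, physical=[B,d,C,E,D], logical=[E,D,B,d,C]
After op 7 (rotate(+3)): offset=1, physical=[B,d,C,E,D], logical=[d,C,E,D,B]
After op 8 (rotate(+3)): offset=4, physical=[B,d,C,E,D], logical=[D,B,d,C,E]
After op 9 (replace(0, 'h')): offset=4, physical=[B,d,C,E,h], logical=[h,B,d,C,E]
After op 10 (rotate(+1)): offset=0, physical=[B,d,C,E,h], logical=[B,d,C,E,h]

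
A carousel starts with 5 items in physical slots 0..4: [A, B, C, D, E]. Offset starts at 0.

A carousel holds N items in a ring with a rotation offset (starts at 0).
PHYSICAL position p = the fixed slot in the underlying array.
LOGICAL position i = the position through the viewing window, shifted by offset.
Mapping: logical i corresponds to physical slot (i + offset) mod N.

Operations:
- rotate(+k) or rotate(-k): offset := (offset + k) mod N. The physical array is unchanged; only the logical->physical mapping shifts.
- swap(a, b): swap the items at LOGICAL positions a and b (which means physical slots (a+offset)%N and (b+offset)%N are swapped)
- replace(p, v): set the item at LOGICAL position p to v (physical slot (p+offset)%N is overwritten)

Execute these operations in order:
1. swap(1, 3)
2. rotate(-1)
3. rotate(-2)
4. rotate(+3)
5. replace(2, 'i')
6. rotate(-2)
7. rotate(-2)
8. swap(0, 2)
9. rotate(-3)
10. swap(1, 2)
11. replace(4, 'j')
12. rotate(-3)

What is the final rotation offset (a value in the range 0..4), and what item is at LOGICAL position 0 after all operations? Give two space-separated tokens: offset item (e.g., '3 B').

Answer: 0 E

Derivation:
After op 1 (swap(1, 3)): offset=0, physical=[A,D,C,B,E], logical=[A,D,C,B,E]
After op 2 (rotate(-1)): offset=4, physical=[A,D,C,B,E], logical=[E,A,D,C,B]
After op 3 (rotate(-2)): offset=2, physical=[A,D,C,B,E], logical=[C,B,E,A,D]
After op 4 (rotate(+3)): offset=0, physical=[A,D,C,B,E], logical=[A,D,C,B,E]
After op 5 (replace(2, 'i')): offset=0, physical=[A,D,i,B,E], logical=[A,D,i,B,E]
After op 6 (rotate(-2)): offset=3, physical=[A,D,i,B,E], logical=[B,E,A,D,i]
After op 7 (rotate(-2)): offset=1, physical=[A,D,i,B,E], logical=[D,i,B,E,A]
After op 8 (swap(0, 2)): offset=1, physical=[A,B,i,D,E], logical=[B,i,D,E,A]
After op 9 (rotate(-3)): offset=3, physical=[A,B,i,D,E], logical=[D,E,A,B,i]
After op 10 (swap(1, 2)): offset=3, physical=[E,B,i,D,A], logical=[D,A,E,B,i]
After op 11 (replace(4, 'j')): offset=3, physical=[E,B,j,D,A], logical=[D,A,E,B,j]
After op 12 (rotate(-3)): offset=0, physical=[E,B,j,D,A], logical=[E,B,j,D,A]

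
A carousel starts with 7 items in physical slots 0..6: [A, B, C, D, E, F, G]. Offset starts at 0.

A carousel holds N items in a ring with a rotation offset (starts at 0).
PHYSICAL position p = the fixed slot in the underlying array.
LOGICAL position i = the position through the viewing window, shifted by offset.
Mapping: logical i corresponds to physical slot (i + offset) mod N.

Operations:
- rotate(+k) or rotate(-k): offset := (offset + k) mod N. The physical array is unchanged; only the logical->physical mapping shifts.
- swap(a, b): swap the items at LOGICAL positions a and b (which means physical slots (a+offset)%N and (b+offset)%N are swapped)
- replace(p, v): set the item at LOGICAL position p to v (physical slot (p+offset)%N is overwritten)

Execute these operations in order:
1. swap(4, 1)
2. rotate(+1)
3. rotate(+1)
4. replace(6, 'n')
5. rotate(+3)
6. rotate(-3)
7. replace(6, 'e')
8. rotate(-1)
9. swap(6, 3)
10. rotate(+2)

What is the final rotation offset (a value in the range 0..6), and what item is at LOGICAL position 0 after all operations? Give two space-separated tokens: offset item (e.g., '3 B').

After op 1 (swap(4, 1)): offset=0, physical=[A,E,C,D,B,F,G], logical=[A,E,C,D,B,F,G]
After op 2 (rotate(+1)): offset=1, physical=[A,E,C,D,B,F,G], logical=[E,C,D,B,F,G,A]
After op 3 (rotate(+1)): offset=2, physical=[A,E,C,D,B,F,G], logical=[C,D,B,F,G,A,E]
After op 4 (replace(6, 'n')): offset=2, physical=[A,n,C,D,B,F,G], logical=[C,D,B,F,G,A,n]
After op 5 (rotate(+3)): offset=5, physical=[A,n,C,D,B,F,G], logical=[F,G,A,n,C,D,B]
After op 6 (rotate(-3)): offset=2, physical=[A,n,C,D,B,F,G], logical=[C,D,B,F,G,A,n]
After op 7 (replace(6, 'e')): offset=2, physical=[A,e,C,D,B,F,G], logical=[C,D,B,F,G,A,e]
After op 8 (rotate(-1)): offset=1, physical=[A,e,C,D,B,F,G], logical=[e,C,D,B,F,G,A]
After op 9 (swap(6, 3)): offset=1, physical=[B,e,C,D,A,F,G], logical=[e,C,D,A,F,G,B]
After op 10 (rotate(+2)): offset=3, physical=[B,e,C,D,A,F,G], logical=[D,A,F,G,B,e,C]

Answer: 3 D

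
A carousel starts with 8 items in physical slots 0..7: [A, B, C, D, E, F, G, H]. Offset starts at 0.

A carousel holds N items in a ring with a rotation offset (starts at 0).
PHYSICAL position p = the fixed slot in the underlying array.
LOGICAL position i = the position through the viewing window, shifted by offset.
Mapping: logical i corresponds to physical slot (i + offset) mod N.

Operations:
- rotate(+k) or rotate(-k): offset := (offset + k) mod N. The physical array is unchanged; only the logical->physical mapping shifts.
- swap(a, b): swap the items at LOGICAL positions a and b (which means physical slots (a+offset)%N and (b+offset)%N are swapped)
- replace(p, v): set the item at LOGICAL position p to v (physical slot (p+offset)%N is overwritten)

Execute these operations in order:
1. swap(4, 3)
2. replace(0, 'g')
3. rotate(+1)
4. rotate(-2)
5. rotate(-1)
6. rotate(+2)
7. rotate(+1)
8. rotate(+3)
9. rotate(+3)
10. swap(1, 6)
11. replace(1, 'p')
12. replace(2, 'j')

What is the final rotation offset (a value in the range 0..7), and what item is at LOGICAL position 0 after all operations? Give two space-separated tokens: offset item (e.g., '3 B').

After op 1 (swap(4, 3)): offset=0, physical=[A,B,C,E,D,F,G,H], logical=[A,B,C,E,D,F,G,H]
After op 2 (replace(0, 'g')): offset=0, physical=[g,B,C,E,D,F,G,H], logical=[g,B,C,E,D,F,G,H]
After op 3 (rotate(+1)): offset=1, physical=[g,B,C,E,D,F,G,H], logical=[B,C,E,D,F,G,H,g]
After op 4 (rotate(-2)): offset=7, physical=[g,B,C,E,D,F,G,H], logical=[H,g,B,C,E,D,F,G]
After op 5 (rotate(-1)): offset=6, physical=[g,B,C,E,D,F,G,H], logical=[G,H,g,B,C,E,D,F]
After op 6 (rotate(+2)): offset=0, physical=[g,B,C,E,D,F,G,H], logical=[g,B,C,E,D,F,G,H]
After op 7 (rotate(+1)): offset=1, physical=[g,B,C,E,D,F,G,H], logical=[B,C,E,D,F,G,H,g]
After op 8 (rotate(+3)): offset=4, physical=[g,B,C,E,D,F,G,H], logical=[D,F,G,H,g,B,C,E]
After op 9 (rotate(+3)): offset=7, physical=[g,B,C,E,D,F,G,H], logical=[H,g,B,C,E,D,F,G]
After op 10 (swap(1, 6)): offset=7, physical=[F,B,C,E,D,g,G,H], logical=[H,F,B,C,E,D,g,G]
After op 11 (replace(1, 'p')): offset=7, physical=[p,B,C,E,D,g,G,H], logical=[H,p,B,C,E,D,g,G]
After op 12 (replace(2, 'j')): offset=7, physical=[p,j,C,E,D,g,G,H], logical=[H,p,j,C,E,D,g,G]

Answer: 7 H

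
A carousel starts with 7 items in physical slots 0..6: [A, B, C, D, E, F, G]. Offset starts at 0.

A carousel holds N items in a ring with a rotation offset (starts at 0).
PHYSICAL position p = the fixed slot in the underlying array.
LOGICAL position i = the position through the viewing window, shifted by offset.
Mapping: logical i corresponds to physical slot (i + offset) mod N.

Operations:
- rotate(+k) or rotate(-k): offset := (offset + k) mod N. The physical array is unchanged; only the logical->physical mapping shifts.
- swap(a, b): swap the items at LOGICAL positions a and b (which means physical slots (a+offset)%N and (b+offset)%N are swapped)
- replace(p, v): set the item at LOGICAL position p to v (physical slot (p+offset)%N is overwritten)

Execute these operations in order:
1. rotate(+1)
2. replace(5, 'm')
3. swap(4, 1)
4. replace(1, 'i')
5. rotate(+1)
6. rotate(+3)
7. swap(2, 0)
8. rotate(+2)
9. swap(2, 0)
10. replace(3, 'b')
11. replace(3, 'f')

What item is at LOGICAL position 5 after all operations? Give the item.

Answer: A

Derivation:
After op 1 (rotate(+1)): offset=1, physical=[A,B,C,D,E,F,G], logical=[B,C,D,E,F,G,A]
After op 2 (replace(5, 'm')): offset=1, physical=[A,B,C,D,E,F,m], logical=[B,C,D,E,F,m,A]
After op 3 (swap(4, 1)): offset=1, physical=[A,B,F,D,E,C,m], logical=[B,F,D,E,C,m,A]
After op 4 (replace(1, 'i')): offset=1, physical=[A,B,i,D,E,C,m], logical=[B,i,D,E,C,m,A]
After op 5 (rotate(+1)): offset=2, physical=[A,B,i,D,E,C,m], logical=[i,D,E,C,m,A,B]
After op 6 (rotate(+3)): offset=5, physical=[A,B,i,D,E,C,m], logical=[C,m,A,B,i,D,E]
After op 7 (swap(2, 0)): offset=5, physical=[C,B,i,D,E,A,m], logical=[A,m,C,B,i,D,E]
After op 8 (rotate(+2)): offset=0, physical=[C,B,i,D,E,A,m], logical=[C,B,i,D,E,A,m]
After op 9 (swap(2, 0)): offset=0, physical=[i,B,C,D,E,A,m], logical=[i,B,C,D,E,A,m]
After op 10 (replace(3, 'b')): offset=0, physical=[i,B,C,b,E,A,m], logical=[i,B,C,b,E,A,m]
After op 11 (replace(3, 'f')): offset=0, physical=[i,B,C,f,E,A,m], logical=[i,B,C,f,E,A,m]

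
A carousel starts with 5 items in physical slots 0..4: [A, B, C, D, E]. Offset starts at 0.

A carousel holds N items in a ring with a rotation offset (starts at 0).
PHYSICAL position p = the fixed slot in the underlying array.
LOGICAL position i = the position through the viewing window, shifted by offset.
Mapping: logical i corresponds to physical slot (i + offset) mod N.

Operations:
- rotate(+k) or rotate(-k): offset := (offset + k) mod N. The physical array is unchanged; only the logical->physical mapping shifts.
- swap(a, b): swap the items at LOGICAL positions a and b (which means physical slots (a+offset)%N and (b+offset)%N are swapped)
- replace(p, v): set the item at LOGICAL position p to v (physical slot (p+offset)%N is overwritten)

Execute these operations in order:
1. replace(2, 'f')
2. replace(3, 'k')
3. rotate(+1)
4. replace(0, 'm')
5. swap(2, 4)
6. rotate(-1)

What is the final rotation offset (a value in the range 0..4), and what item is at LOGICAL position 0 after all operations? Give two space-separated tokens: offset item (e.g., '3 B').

Answer: 0 k

Derivation:
After op 1 (replace(2, 'f')): offset=0, physical=[A,B,f,D,E], logical=[A,B,f,D,E]
After op 2 (replace(3, 'k')): offset=0, physical=[A,B,f,k,E], logical=[A,B,f,k,E]
After op 3 (rotate(+1)): offset=1, physical=[A,B,f,k,E], logical=[B,f,k,E,A]
After op 4 (replace(0, 'm')): offset=1, physical=[A,m,f,k,E], logical=[m,f,k,E,A]
After op 5 (swap(2, 4)): offset=1, physical=[k,m,f,A,E], logical=[m,f,A,E,k]
After op 6 (rotate(-1)): offset=0, physical=[k,m,f,A,E], logical=[k,m,f,A,E]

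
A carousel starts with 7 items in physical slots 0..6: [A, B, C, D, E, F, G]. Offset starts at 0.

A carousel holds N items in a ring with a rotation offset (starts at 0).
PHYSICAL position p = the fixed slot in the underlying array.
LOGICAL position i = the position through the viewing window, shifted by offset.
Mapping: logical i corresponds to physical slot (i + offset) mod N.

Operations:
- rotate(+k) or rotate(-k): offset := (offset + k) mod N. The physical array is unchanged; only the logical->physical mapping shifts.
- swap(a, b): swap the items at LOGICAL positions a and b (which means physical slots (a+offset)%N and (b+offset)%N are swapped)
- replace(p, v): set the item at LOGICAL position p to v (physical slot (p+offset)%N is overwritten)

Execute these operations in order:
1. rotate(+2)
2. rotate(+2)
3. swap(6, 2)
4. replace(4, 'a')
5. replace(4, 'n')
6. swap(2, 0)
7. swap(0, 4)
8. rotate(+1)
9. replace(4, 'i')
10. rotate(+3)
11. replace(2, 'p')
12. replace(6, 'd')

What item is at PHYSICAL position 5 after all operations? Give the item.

After op 1 (rotate(+2)): offset=2, physical=[A,B,C,D,E,F,G], logical=[C,D,E,F,G,A,B]
After op 2 (rotate(+2)): offset=4, physical=[A,B,C,D,E,F,G], logical=[E,F,G,A,B,C,D]
After op 3 (swap(6, 2)): offset=4, physical=[A,B,C,G,E,F,D], logical=[E,F,D,A,B,C,G]
After op 4 (replace(4, 'a')): offset=4, physical=[A,a,C,G,E,F,D], logical=[E,F,D,A,a,C,G]
After op 5 (replace(4, 'n')): offset=4, physical=[A,n,C,G,E,F,D], logical=[E,F,D,A,n,C,G]
After op 6 (swap(2, 0)): offset=4, physical=[A,n,C,G,D,F,E], logical=[D,F,E,A,n,C,G]
After op 7 (swap(0, 4)): offset=4, physical=[A,D,C,G,n,F,E], logical=[n,F,E,A,D,C,G]
After op 8 (rotate(+1)): offset=5, physical=[A,D,C,G,n,F,E], logical=[F,E,A,D,C,G,n]
After op 9 (replace(4, 'i')): offset=5, physical=[A,D,i,G,n,F,E], logical=[F,E,A,D,i,G,n]
After op 10 (rotate(+3)): offset=1, physical=[A,D,i,G,n,F,E], logical=[D,i,G,n,F,E,A]
After op 11 (replace(2, 'p')): offset=1, physical=[A,D,i,p,n,F,E], logical=[D,i,p,n,F,E,A]
After op 12 (replace(6, 'd')): offset=1, physical=[d,D,i,p,n,F,E], logical=[D,i,p,n,F,E,d]

Answer: F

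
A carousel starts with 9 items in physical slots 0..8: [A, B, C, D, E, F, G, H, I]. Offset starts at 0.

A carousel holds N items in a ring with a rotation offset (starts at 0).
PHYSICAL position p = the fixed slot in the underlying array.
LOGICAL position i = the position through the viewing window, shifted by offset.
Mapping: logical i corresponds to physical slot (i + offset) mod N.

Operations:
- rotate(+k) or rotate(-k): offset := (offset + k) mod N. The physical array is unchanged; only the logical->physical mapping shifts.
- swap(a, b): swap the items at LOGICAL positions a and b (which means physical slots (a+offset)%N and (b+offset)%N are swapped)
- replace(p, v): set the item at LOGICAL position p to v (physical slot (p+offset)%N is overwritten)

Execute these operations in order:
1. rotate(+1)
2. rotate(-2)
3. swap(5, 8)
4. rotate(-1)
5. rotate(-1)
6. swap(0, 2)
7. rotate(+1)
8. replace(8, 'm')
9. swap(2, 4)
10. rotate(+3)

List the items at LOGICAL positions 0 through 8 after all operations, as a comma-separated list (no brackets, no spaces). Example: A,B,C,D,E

After op 1 (rotate(+1)): offset=1, physical=[A,B,C,D,E,F,G,H,I], logical=[B,C,D,E,F,G,H,I,A]
After op 2 (rotate(-2)): offset=8, physical=[A,B,C,D,E,F,G,H,I], logical=[I,A,B,C,D,E,F,G,H]
After op 3 (swap(5, 8)): offset=8, physical=[A,B,C,D,H,F,G,E,I], logical=[I,A,B,C,D,H,F,G,E]
After op 4 (rotate(-1)): offset=7, physical=[A,B,C,D,H,F,G,E,I], logical=[E,I,A,B,C,D,H,F,G]
After op 5 (rotate(-1)): offset=6, physical=[A,B,C,D,H,F,G,E,I], logical=[G,E,I,A,B,C,D,H,F]
After op 6 (swap(0, 2)): offset=6, physical=[A,B,C,D,H,F,I,E,G], logical=[I,E,G,A,B,C,D,H,F]
After op 7 (rotate(+1)): offset=7, physical=[A,B,C,D,H,F,I,E,G], logical=[E,G,A,B,C,D,H,F,I]
After op 8 (replace(8, 'm')): offset=7, physical=[A,B,C,D,H,F,m,E,G], logical=[E,G,A,B,C,D,H,F,m]
After op 9 (swap(2, 4)): offset=7, physical=[C,B,A,D,H,F,m,E,G], logical=[E,G,C,B,A,D,H,F,m]
After op 10 (rotate(+3)): offset=1, physical=[C,B,A,D,H,F,m,E,G], logical=[B,A,D,H,F,m,E,G,C]

Answer: B,A,D,H,F,m,E,G,C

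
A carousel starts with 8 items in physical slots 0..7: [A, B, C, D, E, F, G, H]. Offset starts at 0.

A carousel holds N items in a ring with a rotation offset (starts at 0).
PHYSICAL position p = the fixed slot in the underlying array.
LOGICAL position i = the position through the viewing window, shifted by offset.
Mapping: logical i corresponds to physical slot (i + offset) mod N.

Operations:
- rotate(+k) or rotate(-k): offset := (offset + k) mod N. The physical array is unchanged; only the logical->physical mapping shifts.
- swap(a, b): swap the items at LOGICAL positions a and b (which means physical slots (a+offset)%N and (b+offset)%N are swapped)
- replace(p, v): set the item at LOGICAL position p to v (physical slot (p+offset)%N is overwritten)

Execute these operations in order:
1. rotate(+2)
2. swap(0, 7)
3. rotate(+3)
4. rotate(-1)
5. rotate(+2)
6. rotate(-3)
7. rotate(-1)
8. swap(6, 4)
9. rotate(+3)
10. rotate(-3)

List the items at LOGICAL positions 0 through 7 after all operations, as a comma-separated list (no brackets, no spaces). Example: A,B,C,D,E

After op 1 (rotate(+2)): offset=2, physical=[A,B,C,D,E,F,G,H], logical=[C,D,E,F,G,H,A,B]
After op 2 (swap(0, 7)): offset=2, physical=[A,C,B,D,E,F,G,H], logical=[B,D,E,F,G,H,A,C]
After op 3 (rotate(+3)): offset=5, physical=[A,C,B,D,E,F,G,H], logical=[F,G,H,A,C,B,D,E]
After op 4 (rotate(-1)): offset=4, physical=[A,C,B,D,E,F,G,H], logical=[E,F,G,H,A,C,B,D]
After op 5 (rotate(+2)): offset=6, physical=[A,C,B,D,E,F,G,H], logical=[G,H,A,C,B,D,E,F]
After op 6 (rotate(-3)): offset=3, physical=[A,C,B,D,E,F,G,H], logical=[D,E,F,G,H,A,C,B]
After op 7 (rotate(-1)): offset=2, physical=[A,C,B,D,E,F,G,H], logical=[B,D,E,F,G,H,A,C]
After op 8 (swap(6, 4)): offset=2, physical=[G,C,B,D,E,F,A,H], logical=[B,D,E,F,A,H,G,C]
After op 9 (rotate(+3)): offset=5, physical=[G,C,B,D,E,F,A,H], logical=[F,A,H,G,C,B,D,E]
After op 10 (rotate(-3)): offset=2, physical=[G,C,B,D,E,F,A,H], logical=[B,D,E,F,A,H,G,C]

Answer: B,D,E,F,A,H,G,C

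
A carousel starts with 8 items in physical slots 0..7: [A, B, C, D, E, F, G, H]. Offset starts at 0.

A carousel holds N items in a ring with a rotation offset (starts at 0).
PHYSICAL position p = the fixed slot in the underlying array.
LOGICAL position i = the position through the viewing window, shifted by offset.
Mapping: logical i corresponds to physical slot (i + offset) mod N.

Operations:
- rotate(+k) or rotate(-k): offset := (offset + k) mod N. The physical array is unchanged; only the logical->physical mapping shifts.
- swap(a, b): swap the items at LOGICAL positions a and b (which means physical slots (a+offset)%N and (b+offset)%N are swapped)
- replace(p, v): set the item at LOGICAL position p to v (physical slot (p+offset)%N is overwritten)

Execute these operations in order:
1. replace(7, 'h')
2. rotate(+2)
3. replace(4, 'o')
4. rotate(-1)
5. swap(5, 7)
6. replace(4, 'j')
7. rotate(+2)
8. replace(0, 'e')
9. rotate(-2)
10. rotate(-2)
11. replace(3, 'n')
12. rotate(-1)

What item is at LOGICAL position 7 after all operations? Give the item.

Answer: j

Derivation:
After op 1 (replace(7, 'h')): offset=0, physical=[A,B,C,D,E,F,G,h], logical=[A,B,C,D,E,F,G,h]
After op 2 (rotate(+2)): offset=2, physical=[A,B,C,D,E,F,G,h], logical=[C,D,E,F,G,h,A,B]
After op 3 (replace(4, 'o')): offset=2, physical=[A,B,C,D,E,F,o,h], logical=[C,D,E,F,o,h,A,B]
After op 4 (rotate(-1)): offset=1, physical=[A,B,C,D,E,F,o,h], logical=[B,C,D,E,F,o,h,A]
After op 5 (swap(5, 7)): offset=1, physical=[o,B,C,D,E,F,A,h], logical=[B,C,D,E,F,A,h,o]
After op 6 (replace(4, 'j')): offset=1, physical=[o,B,C,D,E,j,A,h], logical=[B,C,D,E,j,A,h,o]
After op 7 (rotate(+2)): offset=3, physical=[o,B,C,D,E,j,A,h], logical=[D,E,j,A,h,o,B,C]
After op 8 (replace(0, 'e')): offset=3, physical=[o,B,C,e,E,j,A,h], logical=[e,E,j,A,h,o,B,C]
After op 9 (rotate(-2)): offset=1, physical=[o,B,C,e,E,j,A,h], logical=[B,C,e,E,j,A,h,o]
After op 10 (rotate(-2)): offset=7, physical=[o,B,C,e,E,j,A,h], logical=[h,o,B,C,e,E,j,A]
After op 11 (replace(3, 'n')): offset=7, physical=[o,B,n,e,E,j,A,h], logical=[h,o,B,n,e,E,j,A]
After op 12 (rotate(-1)): offset=6, physical=[o,B,n,e,E,j,A,h], logical=[A,h,o,B,n,e,E,j]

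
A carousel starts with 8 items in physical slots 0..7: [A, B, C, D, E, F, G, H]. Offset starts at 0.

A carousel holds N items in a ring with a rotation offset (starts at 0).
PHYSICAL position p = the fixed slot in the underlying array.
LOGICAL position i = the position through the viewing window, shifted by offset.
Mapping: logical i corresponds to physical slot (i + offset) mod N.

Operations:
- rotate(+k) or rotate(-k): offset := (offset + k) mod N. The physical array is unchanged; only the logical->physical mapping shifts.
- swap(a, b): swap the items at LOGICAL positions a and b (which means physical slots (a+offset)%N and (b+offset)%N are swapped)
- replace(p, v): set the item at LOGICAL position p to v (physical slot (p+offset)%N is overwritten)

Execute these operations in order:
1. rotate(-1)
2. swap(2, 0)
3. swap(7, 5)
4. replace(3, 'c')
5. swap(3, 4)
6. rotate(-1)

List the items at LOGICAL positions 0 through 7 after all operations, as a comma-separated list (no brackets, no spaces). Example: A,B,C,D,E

Answer: E,B,A,H,D,c,G,F

Derivation:
After op 1 (rotate(-1)): offset=7, physical=[A,B,C,D,E,F,G,H], logical=[H,A,B,C,D,E,F,G]
After op 2 (swap(2, 0)): offset=7, physical=[A,H,C,D,E,F,G,B], logical=[B,A,H,C,D,E,F,G]
After op 3 (swap(7, 5)): offset=7, physical=[A,H,C,D,G,F,E,B], logical=[B,A,H,C,D,G,F,E]
After op 4 (replace(3, 'c')): offset=7, physical=[A,H,c,D,G,F,E,B], logical=[B,A,H,c,D,G,F,E]
After op 5 (swap(3, 4)): offset=7, physical=[A,H,D,c,G,F,E,B], logical=[B,A,H,D,c,G,F,E]
After op 6 (rotate(-1)): offset=6, physical=[A,H,D,c,G,F,E,B], logical=[E,B,A,H,D,c,G,F]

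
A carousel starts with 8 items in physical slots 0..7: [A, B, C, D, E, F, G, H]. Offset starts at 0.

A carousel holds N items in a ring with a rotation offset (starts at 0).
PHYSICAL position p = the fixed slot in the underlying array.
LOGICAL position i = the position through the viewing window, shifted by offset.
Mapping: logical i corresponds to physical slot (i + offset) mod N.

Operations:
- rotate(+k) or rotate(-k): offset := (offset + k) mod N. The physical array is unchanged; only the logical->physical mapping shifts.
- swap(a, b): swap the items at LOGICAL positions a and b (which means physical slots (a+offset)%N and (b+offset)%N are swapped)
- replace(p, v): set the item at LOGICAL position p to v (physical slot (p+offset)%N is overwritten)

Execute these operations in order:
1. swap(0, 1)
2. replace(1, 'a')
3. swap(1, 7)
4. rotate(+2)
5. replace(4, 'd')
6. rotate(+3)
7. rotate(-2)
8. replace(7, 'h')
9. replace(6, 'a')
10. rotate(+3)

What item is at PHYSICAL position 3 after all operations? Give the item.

Answer: D

Derivation:
After op 1 (swap(0, 1)): offset=0, physical=[B,A,C,D,E,F,G,H], logical=[B,A,C,D,E,F,G,H]
After op 2 (replace(1, 'a')): offset=0, physical=[B,a,C,D,E,F,G,H], logical=[B,a,C,D,E,F,G,H]
After op 3 (swap(1, 7)): offset=0, physical=[B,H,C,D,E,F,G,a], logical=[B,H,C,D,E,F,G,a]
After op 4 (rotate(+2)): offset=2, physical=[B,H,C,D,E,F,G,a], logical=[C,D,E,F,G,a,B,H]
After op 5 (replace(4, 'd')): offset=2, physical=[B,H,C,D,E,F,d,a], logical=[C,D,E,F,d,a,B,H]
After op 6 (rotate(+3)): offset=5, physical=[B,H,C,D,E,F,d,a], logical=[F,d,a,B,H,C,D,E]
After op 7 (rotate(-2)): offset=3, physical=[B,H,C,D,E,F,d,a], logical=[D,E,F,d,a,B,H,C]
After op 8 (replace(7, 'h')): offset=3, physical=[B,H,h,D,E,F,d,a], logical=[D,E,F,d,a,B,H,h]
After op 9 (replace(6, 'a')): offset=3, physical=[B,a,h,D,E,F,d,a], logical=[D,E,F,d,a,B,a,h]
After op 10 (rotate(+3)): offset=6, physical=[B,a,h,D,E,F,d,a], logical=[d,a,B,a,h,D,E,F]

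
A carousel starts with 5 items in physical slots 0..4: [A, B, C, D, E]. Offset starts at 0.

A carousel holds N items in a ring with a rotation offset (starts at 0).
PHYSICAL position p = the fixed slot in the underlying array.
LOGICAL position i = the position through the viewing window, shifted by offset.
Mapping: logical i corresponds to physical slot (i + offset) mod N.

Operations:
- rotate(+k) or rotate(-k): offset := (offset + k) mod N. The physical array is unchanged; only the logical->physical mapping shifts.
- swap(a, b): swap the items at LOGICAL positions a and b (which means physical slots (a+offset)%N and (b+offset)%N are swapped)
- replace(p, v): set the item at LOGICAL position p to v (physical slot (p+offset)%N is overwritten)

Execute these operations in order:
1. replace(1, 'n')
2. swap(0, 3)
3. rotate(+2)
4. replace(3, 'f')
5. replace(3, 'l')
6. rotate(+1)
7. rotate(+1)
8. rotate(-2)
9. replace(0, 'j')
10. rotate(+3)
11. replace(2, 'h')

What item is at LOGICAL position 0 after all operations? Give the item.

Answer: l

Derivation:
After op 1 (replace(1, 'n')): offset=0, physical=[A,n,C,D,E], logical=[A,n,C,D,E]
After op 2 (swap(0, 3)): offset=0, physical=[D,n,C,A,E], logical=[D,n,C,A,E]
After op 3 (rotate(+2)): offset=2, physical=[D,n,C,A,E], logical=[C,A,E,D,n]
After op 4 (replace(3, 'f')): offset=2, physical=[f,n,C,A,E], logical=[C,A,E,f,n]
After op 5 (replace(3, 'l')): offset=2, physical=[l,n,C,A,E], logical=[C,A,E,l,n]
After op 6 (rotate(+1)): offset=3, physical=[l,n,C,A,E], logical=[A,E,l,n,C]
After op 7 (rotate(+1)): offset=4, physical=[l,n,C,A,E], logical=[E,l,n,C,A]
After op 8 (rotate(-2)): offset=2, physical=[l,n,C,A,E], logical=[C,A,E,l,n]
After op 9 (replace(0, 'j')): offset=2, physical=[l,n,j,A,E], logical=[j,A,E,l,n]
After op 10 (rotate(+3)): offset=0, physical=[l,n,j,A,E], logical=[l,n,j,A,E]
After op 11 (replace(2, 'h')): offset=0, physical=[l,n,h,A,E], logical=[l,n,h,A,E]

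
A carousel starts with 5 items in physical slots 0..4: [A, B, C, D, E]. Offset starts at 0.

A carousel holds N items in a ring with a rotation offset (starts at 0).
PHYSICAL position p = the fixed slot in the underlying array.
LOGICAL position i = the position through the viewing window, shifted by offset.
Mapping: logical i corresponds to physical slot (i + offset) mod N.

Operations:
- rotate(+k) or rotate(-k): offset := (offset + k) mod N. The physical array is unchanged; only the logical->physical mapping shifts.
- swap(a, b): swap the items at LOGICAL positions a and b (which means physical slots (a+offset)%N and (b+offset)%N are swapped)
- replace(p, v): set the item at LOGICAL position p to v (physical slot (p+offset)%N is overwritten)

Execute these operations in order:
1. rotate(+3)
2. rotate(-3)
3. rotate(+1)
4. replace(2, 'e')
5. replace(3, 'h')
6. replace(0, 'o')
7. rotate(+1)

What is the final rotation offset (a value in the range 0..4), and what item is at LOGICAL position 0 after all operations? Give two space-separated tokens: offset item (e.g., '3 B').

After op 1 (rotate(+3)): offset=3, physical=[A,B,C,D,E], logical=[D,E,A,B,C]
After op 2 (rotate(-3)): offset=0, physical=[A,B,C,D,E], logical=[A,B,C,D,E]
After op 3 (rotate(+1)): offset=1, physical=[A,B,C,D,E], logical=[B,C,D,E,A]
After op 4 (replace(2, 'e')): offset=1, physical=[A,B,C,e,E], logical=[B,C,e,E,A]
After op 5 (replace(3, 'h')): offset=1, physical=[A,B,C,e,h], logical=[B,C,e,h,A]
After op 6 (replace(0, 'o')): offset=1, physical=[A,o,C,e,h], logical=[o,C,e,h,A]
After op 7 (rotate(+1)): offset=2, physical=[A,o,C,e,h], logical=[C,e,h,A,o]

Answer: 2 C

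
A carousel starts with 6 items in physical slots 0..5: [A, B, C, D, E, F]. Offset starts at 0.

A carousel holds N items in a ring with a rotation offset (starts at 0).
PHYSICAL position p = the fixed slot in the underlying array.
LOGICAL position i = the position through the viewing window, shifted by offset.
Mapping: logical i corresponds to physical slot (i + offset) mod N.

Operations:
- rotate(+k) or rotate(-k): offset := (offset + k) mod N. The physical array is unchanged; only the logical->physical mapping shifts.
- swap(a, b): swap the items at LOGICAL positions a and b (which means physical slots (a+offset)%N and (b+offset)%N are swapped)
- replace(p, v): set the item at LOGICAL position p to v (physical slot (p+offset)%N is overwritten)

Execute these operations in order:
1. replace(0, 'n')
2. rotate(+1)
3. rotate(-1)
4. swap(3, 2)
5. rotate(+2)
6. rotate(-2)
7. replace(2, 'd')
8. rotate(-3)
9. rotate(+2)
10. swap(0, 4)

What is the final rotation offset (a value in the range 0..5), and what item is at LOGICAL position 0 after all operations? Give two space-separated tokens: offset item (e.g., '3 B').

Answer: 5 C

Derivation:
After op 1 (replace(0, 'n')): offset=0, physical=[n,B,C,D,E,F], logical=[n,B,C,D,E,F]
After op 2 (rotate(+1)): offset=1, physical=[n,B,C,D,E,F], logical=[B,C,D,E,F,n]
After op 3 (rotate(-1)): offset=0, physical=[n,B,C,D,E,F], logical=[n,B,C,D,E,F]
After op 4 (swap(3, 2)): offset=0, physical=[n,B,D,C,E,F], logical=[n,B,D,C,E,F]
After op 5 (rotate(+2)): offset=2, physical=[n,B,D,C,E,F], logical=[D,C,E,F,n,B]
After op 6 (rotate(-2)): offset=0, physical=[n,B,D,C,E,F], logical=[n,B,D,C,E,F]
After op 7 (replace(2, 'd')): offset=0, physical=[n,B,d,C,E,F], logical=[n,B,d,C,E,F]
After op 8 (rotate(-3)): offset=3, physical=[n,B,d,C,E,F], logical=[C,E,F,n,B,d]
After op 9 (rotate(+2)): offset=5, physical=[n,B,d,C,E,F], logical=[F,n,B,d,C,E]
After op 10 (swap(0, 4)): offset=5, physical=[n,B,d,F,E,C], logical=[C,n,B,d,F,E]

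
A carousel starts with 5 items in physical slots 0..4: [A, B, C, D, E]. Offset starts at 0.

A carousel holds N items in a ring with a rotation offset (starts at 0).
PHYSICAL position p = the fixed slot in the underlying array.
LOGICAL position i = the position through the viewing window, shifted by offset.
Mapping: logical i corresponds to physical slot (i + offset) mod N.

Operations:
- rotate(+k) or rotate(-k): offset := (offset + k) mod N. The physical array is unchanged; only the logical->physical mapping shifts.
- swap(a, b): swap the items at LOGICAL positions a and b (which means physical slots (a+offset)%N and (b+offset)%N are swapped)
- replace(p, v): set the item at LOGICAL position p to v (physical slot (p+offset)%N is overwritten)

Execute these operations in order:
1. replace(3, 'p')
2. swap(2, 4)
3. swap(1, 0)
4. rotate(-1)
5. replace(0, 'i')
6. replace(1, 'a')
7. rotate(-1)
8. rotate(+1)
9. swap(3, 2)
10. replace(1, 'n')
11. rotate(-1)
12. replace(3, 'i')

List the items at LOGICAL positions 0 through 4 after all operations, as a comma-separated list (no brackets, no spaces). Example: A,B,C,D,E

Answer: p,i,n,i,A

Derivation:
After op 1 (replace(3, 'p')): offset=0, physical=[A,B,C,p,E], logical=[A,B,C,p,E]
After op 2 (swap(2, 4)): offset=0, physical=[A,B,E,p,C], logical=[A,B,E,p,C]
After op 3 (swap(1, 0)): offset=0, physical=[B,A,E,p,C], logical=[B,A,E,p,C]
After op 4 (rotate(-1)): offset=4, physical=[B,A,E,p,C], logical=[C,B,A,E,p]
After op 5 (replace(0, 'i')): offset=4, physical=[B,A,E,p,i], logical=[i,B,A,E,p]
After op 6 (replace(1, 'a')): offset=4, physical=[a,A,E,p,i], logical=[i,a,A,E,p]
After op 7 (rotate(-1)): offset=3, physical=[a,A,E,p,i], logical=[p,i,a,A,E]
After op 8 (rotate(+1)): offset=4, physical=[a,A,E,p,i], logical=[i,a,A,E,p]
After op 9 (swap(3, 2)): offset=4, physical=[a,E,A,p,i], logical=[i,a,E,A,p]
After op 10 (replace(1, 'n')): offset=4, physical=[n,E,A,p,i], logical=[i,n,E,A,p]
After op 11 (rotate(-1)): offset=3, physical=[n,E,A,p,i], logical=[p,i,n,E,A]
After op 12 (replace(3, 'i')): offset=3, physical=[n,i,A,p,i], logical=[p,i,n,i,A]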